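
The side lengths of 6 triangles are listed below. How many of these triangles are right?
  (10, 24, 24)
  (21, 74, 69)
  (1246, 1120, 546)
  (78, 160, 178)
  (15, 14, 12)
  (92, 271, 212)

2

(10,24,24): 10²+24² = 676 > 576 = 24² → acute
(21,74,69): 21²+69² = 5202 < 5476 = 74² → obtuse
(1246,1120,546): 546²+1120² = 1552516 = 1246² → right
(78,160,178): 78²+160² = 31684 = 178² → right
(15,14,12): 12²+14² = 340 > 225 = 15² → acute
(92,271,212): 92²+212² = 53408 < 73441 = 271² → obtuse
2 of the 6 are right.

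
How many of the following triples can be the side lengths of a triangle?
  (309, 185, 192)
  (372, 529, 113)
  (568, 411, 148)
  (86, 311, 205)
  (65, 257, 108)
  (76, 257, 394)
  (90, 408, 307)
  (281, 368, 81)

1

(185,192,309): 185+192 > 309 → valid
(113,372,529): 113+372 ≤ 529 → not valid
(148,411,568): 148+411 ≤ 568 → not valid
(86,205,311): 86+205 ≤ 311 → not valid
(65,108,257): 65+108 ≤ 257 → not valid
(76,257,394): 76+257 ≤ 394 → not valid
(90,307,408): 90+307 ≤ 408 → not valid
(81,281,368): 81+281 ≤ 368 → not valid
1 of the 8 triples forms a triangle.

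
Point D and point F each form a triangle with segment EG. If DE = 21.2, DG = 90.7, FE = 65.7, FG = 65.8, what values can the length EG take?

From triangle DEG: |21.2 − 90.7| < EG < 21.2 + 90.7, i.e. 69.5 < EG < 111.9.
From triangle FEG: 0.1 < EG < 131.5.
Both must hold, so EG lies in the intersection.

69.5 < EG < 111.9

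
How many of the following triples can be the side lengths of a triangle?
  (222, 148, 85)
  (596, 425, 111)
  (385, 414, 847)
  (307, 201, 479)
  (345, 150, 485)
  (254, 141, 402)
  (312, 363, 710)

3

(85,148,222): 85+148 > 222 → valid
(111,425,596): 111+425 ≤ 596 → not valid
(385,414,847): 385+414 ≤ 847 → not valid
(201,307,479): 201+307 > 479 → valid
(150,345,485): 150+345 > 485 → valid
(141,254,402): 141+254 ≤ 402 → not valid
(312,363,710): 312+363 ≤ 710 → not valid
3 of the 7 triples form a triangle.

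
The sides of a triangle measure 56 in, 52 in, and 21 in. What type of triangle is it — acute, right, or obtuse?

acute

Compare the square of the longest side to the sum of squares of the other two: 21² + 52² = 3145 > 3136 = 56².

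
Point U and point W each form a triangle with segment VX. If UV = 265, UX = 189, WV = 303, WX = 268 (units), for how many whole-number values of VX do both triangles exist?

From triangle UVX: 76 < VX < 454.
From triangle WVX: 35 < VX < 571.
Intersection: 76 < VX < 454, so integers 77 through 453: 377 values.

377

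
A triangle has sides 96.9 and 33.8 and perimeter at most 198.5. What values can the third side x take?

Triangle inequality alone gives 63.1 < x < 130.7.
The perimeter condition gives x ≤ 198.5 − 96.9 − 33.8 = 67.8.
Intersecting the two: 63.1 < x ≤ 67.8.

63.1 < x ≤ 67.8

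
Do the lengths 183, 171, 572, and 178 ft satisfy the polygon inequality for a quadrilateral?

No

For a quadrilateral, each side must be shorter than the sum of the others.
Here the longest side is 572, but the remaining 3 sides sum to only 532.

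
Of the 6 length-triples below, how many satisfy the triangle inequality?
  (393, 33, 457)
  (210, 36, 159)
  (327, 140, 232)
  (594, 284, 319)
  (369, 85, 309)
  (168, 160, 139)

4

(33,393,457): 33+393 ≤ 457 → not valid
(36,159,210): 36+159 ≤ 210 → not valid
(140,232,327): 140+232 > 327 → valid
(284,319,594): 284+319 > 594 → valid
(85,309,369): 85+309 > 369 → valid
(139,160,168): 139+160 > 168 → valid
4 of the 6 triples form a triangle.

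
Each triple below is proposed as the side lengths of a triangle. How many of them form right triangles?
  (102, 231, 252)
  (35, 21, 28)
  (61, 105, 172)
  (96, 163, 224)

1

(102,231,252): 102²+231² = 63765 > 63504 = 252² → acute
(35,21,28): 21²+28² = 1225 = 35² → right
(61,105,172): 61+105 ≤ 172, not a triangle
(96,163,224): 96²+163² = 35785 < 50176 = 224² → obtuse
1 of the 4 is right.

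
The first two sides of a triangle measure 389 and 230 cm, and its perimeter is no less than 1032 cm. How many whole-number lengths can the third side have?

Triangle inequality: 159 < x < 619. Perimeter ≥ 1032 gives x ≥ 1032 − 389 − 230 = 413.
So 413 ≤ x < 619; integers 413 through 618: 206 values.

206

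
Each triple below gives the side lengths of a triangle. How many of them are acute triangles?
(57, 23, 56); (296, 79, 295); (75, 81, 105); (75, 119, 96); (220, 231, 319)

(57,23,56): 23²+56² = 3665 > 3249 = 57² → acute
(296,79,295): 79²+295² = 93266 > 87616 = 296² → acute
(75,81,105): 75²+81² = 12186 > 11025 = 105² → acute
(75,119,96): 75²+96² = 14841 > 14161 = 119² → acute
(220,231,319): 220²+231² = 101761 = 319² → right
4 of the 5 are acute.

4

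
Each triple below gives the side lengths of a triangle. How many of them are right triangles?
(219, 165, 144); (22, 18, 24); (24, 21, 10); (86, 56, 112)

(219,165,144): 144²+165² = 47961 = 219² → right
(22,18,24): 18²+22² = 808 > 576 = 24² → acute
(24,21,10): 10²+21² = 541 < 576 = 24² → obtuse
(86,56,112): 56²+86² = 10532 < 12544 = 112² → obtuse
1 of the 4 is right.

1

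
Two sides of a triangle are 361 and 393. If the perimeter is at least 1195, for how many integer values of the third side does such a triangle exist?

Triangle inequality: 32 < x < 754. Perimeter ≥ 1195 gives x ≥ 1195 − 361 − 393 = 441.
So 441 ≤ x < 754; integers 441 through 753: 313 values.

313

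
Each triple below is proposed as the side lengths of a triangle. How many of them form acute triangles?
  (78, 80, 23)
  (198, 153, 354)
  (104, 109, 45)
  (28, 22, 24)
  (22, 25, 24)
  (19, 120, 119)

(78,80,23): 23²+78² = 6613 > 6400 = 80² → acute
(198,153,354): 153+198 ≤ 354, not a triangle
(104,109,45): 45²+104² = 12841 > 11881 = 109² → acute
(28,22,24): 22²+24² = 1060 > 784 = 28² → acute
(22,25,24): 22²+24² = 1060 > 625 = 25² → acute
(19,120,119): 19²+119² = 14522 > 14400 = 120² → acute
5 of the 6 are acute.

5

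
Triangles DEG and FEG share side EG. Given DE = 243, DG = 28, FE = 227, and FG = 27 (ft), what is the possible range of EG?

From triangle DEG: |243 − 28| < EG < 243 + 28, i.e. 215 < EG < 271.
From triangle FEG: 200 < EG < 254.
Both must hold, so EG lies in the intersection.

215 < EG < 254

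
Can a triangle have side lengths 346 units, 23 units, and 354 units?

The longest side is 354, and the other two sum to 369.
Since 369 > 354, the triangle inequality holds.

Yes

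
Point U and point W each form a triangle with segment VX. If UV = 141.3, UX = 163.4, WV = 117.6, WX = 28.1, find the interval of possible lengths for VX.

From triangle UVX: |141.3 − 163.4| < VX < 141.3 + 163.4, i.e. 22.1 < VX < 304.7.
From triangle WVX: 89.5 < VX < 145.7.
Both must hold, so VX lies in the intersection.

89.5 < VX < 145.7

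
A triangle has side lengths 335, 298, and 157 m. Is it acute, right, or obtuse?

acute

Compare the square of the longest side to the sum of squares of the other two: 157² + 298² = 113453 > 112225 = 335².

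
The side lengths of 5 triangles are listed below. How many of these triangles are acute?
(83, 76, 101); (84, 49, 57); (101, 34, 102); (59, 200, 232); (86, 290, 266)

2

(83,76,101): 76²+83² = 12665 > 10201 = 101² → acute
(84,49,57): 49²+57² = 5650 < 7056 = 84² → obtuse
(101,34,102): 34²+101² = 11357 > 10404 = 102² → acute
(59,200,232): 59²+200² = 43481 < 53824 = 232² → obtuse
(86,290,266): 86²+266² = 78152 < 84100 = 290² → obtuse
2 of the 5 are acute.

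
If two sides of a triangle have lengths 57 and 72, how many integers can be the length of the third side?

The third side lies in the open interval (15, 129).
Integers from 16 to 128 inclusive: 128 − 16 + 1 = 113.

113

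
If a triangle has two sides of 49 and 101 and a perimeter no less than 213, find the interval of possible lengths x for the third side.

63 ≤ x < 150

Triangle inequality alone gives 52 < x < 150.
The perimeter condition gives x ≥ 213 − 49 − 101 = 63.
Intersecting the two: 63 ≤ x < 150.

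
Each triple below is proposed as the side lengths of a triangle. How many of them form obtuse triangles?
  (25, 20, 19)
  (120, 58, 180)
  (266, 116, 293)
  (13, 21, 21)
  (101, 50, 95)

1

(25,20,19): 19²+20² = 761 > 625 = 25² → acute
(120,58,180): 58+120 ≤ 180, not a triangle
(266,116,293): 116²+266² = 84212 < 85849 = 293² → obtuse
(13,21,21): 13²+21² = 610 > 441 = 21² → acute
(101,50,95): 50²+95² = 11525 > 10201 = 101² → acute
1 of the 5 is obtuse.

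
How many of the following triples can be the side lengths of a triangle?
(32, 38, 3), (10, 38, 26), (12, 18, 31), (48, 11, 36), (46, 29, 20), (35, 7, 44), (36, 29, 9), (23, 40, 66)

2

(3,32,38): 3+32 ≤ 38 → not valid
(10,26,38): 10+26 ≤ 38 → not valid
(12,18,31): 12+18 ≤ 31 → not valid
(11,36,48): 11+36 ≤ 48 → not valid
(20,29,46): 20+29 > 46 → valid
(7,35,44): 7+35 ≤ 44 → not valid
(9,29,36): 9+29 > 36 → valid
(23,40,66): 23+40 ≤ 66 → not valid
2 of the 8 triples form a triangle.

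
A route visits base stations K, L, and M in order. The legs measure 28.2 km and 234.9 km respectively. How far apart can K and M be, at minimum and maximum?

206.7 ≤ KM ≤ 263.1 km

By the triangle inequality, |28.2 − 234.9| ≤ KM ≤ 28.2 + 234.9.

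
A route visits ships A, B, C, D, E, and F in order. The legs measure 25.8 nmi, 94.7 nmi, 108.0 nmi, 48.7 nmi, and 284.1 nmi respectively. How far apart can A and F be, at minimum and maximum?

The maximum is all hops collinear in one direction: 25.8 + 94.7 + 108.0 + 48.7 + 284.1 = 561.3.
The longest hop is 284.1; the others sum to 277.2. Folding the others back against it leaves at least 284.1 − 277.2 = 6.9.

6.9 ≤ AF ≤ 561.3 nmi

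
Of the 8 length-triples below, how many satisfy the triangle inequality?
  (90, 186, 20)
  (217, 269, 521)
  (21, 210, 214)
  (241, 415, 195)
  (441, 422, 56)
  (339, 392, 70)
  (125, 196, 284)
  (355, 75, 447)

5

(20,90,186): 20+90 ≤ 186 → not valid
(217,269,521): 217+269 ≤ 521 → not valid
(21,210,214): 21+210 > 214 → valid
(195,241,415): 195+241 > 415 → valid
(56,422,441): 56+422 > 441 → valid
(70,339,392): 70+339 > 392 → valid
(125,196,284): 125+196 > 284 → valid
(75,355,447): 75+355 ≤ 447 → not valid
5 of the 8 triples form a triangle.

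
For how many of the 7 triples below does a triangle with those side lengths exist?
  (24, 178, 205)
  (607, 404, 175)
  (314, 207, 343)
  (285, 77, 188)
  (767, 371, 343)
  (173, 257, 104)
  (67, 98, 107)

3

(24,178,205): 24+178 ≤ 205 → not valid
(175,404,607): 175+404 ≤ 607 → not valid
(207,314,343): 207+314 > 343 → valid
(77,188,285): 77+188 ≤ 285 → not valid
(343,371,767): 343+371 ≤ 767 → not valid
(104,173,257): 104+173 > 257 → valid
(67,98,107): 67+98 > 107 → valid
3 of the 7 triples form a triangle.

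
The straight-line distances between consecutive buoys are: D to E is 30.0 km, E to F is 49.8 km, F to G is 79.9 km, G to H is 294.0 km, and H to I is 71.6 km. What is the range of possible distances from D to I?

The maximum is all hops collinear in one direction: 30.0 + 49.8 + 79.9 + 294.0 + 71.6 = 525.3.
The longest hop is 294.0; the others sum to 231.3. Folding the others back against it leaves at least 294.0 − 231.3 = 62.7.

62.7 ≤ DI ≤ 525.3 km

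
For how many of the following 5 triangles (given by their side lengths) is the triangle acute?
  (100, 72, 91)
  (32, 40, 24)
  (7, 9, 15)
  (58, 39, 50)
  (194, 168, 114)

(100,72,91): 72²+91² = 13465 > 10000 = 100² → acute
(32,40,24): 24²+32² = 1600 = 40² → right
(7,9,15): 7²+9² = 130 < 225 = 15² → obtuse
(58,39,50): 39²+50² = 4021 > 3364 = 58² → acute
(194,168,114): 114²+168² = 41220 > 37636 = 194² → acute
3 of the 5 are acute.

3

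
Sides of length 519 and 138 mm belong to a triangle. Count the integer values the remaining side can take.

275

The third side lies in the open interval (381, 657).
Integers from 382 to 656 inclusive: 656 − 382 + 1 = 275.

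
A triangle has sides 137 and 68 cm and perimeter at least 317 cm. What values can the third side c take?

112 ≤ c < 205 cm

Triangle inequality alone gives 69 < c < 205.
The perimeter condition gives c ≥ 317 − 137 − 68 = 112.
Intersecting the two: 112 ≤ c < 205.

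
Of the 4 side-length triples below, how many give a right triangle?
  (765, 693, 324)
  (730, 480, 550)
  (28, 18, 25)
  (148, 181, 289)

2

(765,693,324): 324²+693² = 585225 = 765² → right
(730,480,550): 480²+550² = 532900 = 730² → right
(28,18,25): 18²+25² = 949 > 784 = 28² → acute
(148,181,289): 148²+181² = 54665 < 83521 = 289² → obtuse
2 of the 4 are right.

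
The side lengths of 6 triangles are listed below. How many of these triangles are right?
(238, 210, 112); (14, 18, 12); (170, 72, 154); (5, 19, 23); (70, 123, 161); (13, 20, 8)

(238,210,112): 112²+210² = 56644 = 238² → right
(14,18,12): 12²+14² = 340 > 324 = 18² → acute
(170,72,154): 72²+154² = 28900 = 170² → right
(5,19,23): 5²+19² = 386 < 529 = 23² → obtuse
(70,123,161): 70²+123² = 20029 < 25921 = 161² → obtuse
(13,20,8): 8²+13² = 233 < 400 = 20² → obtuse
2 of the 6 are right.

2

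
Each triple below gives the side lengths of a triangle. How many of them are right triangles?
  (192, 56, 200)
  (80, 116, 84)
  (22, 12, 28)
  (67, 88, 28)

(192,56,200): 56²+192² = 40000 = 200² → right
(80,116,84): 80²+84² = 13456 = 116² → right
(22,12,28): 12²+22² = 628 < 784 = 28² → obtuse
(67,88,28): 28²+67² = 5273 < 7744 = 88² → obtuse
2 of the 4 are right.

2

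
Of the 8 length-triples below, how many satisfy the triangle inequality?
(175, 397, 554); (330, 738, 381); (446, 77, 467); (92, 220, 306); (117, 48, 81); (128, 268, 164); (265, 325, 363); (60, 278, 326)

(175,397,554): 175+397 > 554 → valid
(330,381,738): 330+381 ≤ 738 → not valid
(77,446,467): 77+446 > 467 → valid
(92,220,306): 92+220 > 306 → valid
(48,81,117): 48+81 > 117 → valid
(128,164,268): 128+164 > 268 → valid
(265,325,363): 265+325 > 363 → valid
(60,278,326): 60+278 > 326 → valid
7 of the 8 triples form a triangle.

7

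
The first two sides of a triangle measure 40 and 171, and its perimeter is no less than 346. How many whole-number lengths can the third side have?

Triangle inequality: 131 < x < 211. Perimeter ≥ 346 gives x ≥ 346 − 40 − 171 = 135.
So 135 ≤ x < 211; integers 135 through 210: 76 values.

76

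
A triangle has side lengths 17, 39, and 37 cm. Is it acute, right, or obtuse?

acute

Compare the square of the longest side to the sum of squares of the other two: 17² + 37² = 1658 > 1521 = 39².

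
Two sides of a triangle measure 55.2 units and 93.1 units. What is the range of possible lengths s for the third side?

By the triangle inequality, s must be less than 55.2 + 93.1 = 148.3 and greater than |55.2 − 93.1| = 37.9.

37.9 < s < 148.3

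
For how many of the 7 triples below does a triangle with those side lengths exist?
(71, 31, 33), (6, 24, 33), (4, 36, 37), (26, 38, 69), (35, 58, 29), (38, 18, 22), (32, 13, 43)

4

(31,33,71): 31+33 ≤ 71 → not valid
(6,24,33): 6+24 ≤ 33 → not valid
(4,36,37): 4+36 > 37 → valid
(26,38,69): 26+38 ≤ 69 → not valid
(29,35,58): 29+35 > 58 → valid
(18,22,38): 18+22 > 38 → valid
(13,32,43): 13+32 > 43 → valid
4 of the 7 triples form a triangle.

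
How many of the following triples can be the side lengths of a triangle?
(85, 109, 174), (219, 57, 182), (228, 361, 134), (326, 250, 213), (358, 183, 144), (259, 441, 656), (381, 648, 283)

6

(85,109,174): 85+109 > 174 → valid
(57,182,219): 57+182 > 219 → valid
(134,228,361): 134+228 > 361 → valid
(213,250,326): 213+250 > 326 → valid
(144,183,358): 144+183 ≤ 358 → not valid
(259,441,656): 259+441 > 656 → valid
(283,381,648): 283+381 > 648 → valid
6 of the 7 triples form a triangle.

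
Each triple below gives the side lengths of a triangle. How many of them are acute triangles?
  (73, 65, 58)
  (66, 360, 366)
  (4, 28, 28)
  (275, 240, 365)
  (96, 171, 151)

(73,65,58): 58²+65² = 7589 > 5329 = 73² → acute
(66,360,366): 66²+360² = 133956 = 366² → right
(4,28,28): 4²+28² = 800 > 784 = 28² → acute
(275,240,365): 240²+275² = 133225 = 365² → right
(96,171,151): 96²+151² = 32017 > 29241 = 171² → acute
3 of the 5 are acute.

3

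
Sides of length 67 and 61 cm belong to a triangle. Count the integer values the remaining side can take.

The third side lies in the open interval (6, 128).
Integers from 7 to 127 inclusive: 127 − 7 + 1 = 121.

121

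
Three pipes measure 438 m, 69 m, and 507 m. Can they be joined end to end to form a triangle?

No

The two shorter sides sum to 507, exactly equal to the longest side 507.
That gives only a degenerate (flat) triangle — the inequality must be strict.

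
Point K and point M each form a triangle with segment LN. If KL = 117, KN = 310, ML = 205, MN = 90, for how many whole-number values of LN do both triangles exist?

101

From triangle KLN: 193 < LN < 427.
From triangle MLN: 115 < LN < 295.
Intersection: 193 < LN < 295, so integers 194 through 294: 101 values.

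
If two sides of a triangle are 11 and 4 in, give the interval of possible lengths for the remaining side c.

7 < c < 15

By the triangle inequality, c must be less than 11 + 4 = 15 and greater than |11 − 4| = 7.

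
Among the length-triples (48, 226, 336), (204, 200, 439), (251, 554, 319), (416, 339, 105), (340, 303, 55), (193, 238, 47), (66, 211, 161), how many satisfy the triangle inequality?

5

(48,226,336): 48+226 ≤ 336 → not valid
(200,204,439): 200+204 ≤ 439 → not valid
(251,319,554): 251+319 > 554 → valid
(105,339,416): 105+339 > 416 → valid
(55,303,340): 55+303 > 340 → valid
(47,193,238): 47+193 > 238 → valid
(66,161,211): 66+161 > 211 → valid
5 of the 7 triples form a triangle.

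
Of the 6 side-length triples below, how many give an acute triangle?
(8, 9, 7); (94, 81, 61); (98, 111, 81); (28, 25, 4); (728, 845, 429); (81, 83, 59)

(8,9,7): 7²+8² = 113 > 81 = 9² → acute
(94,81,61): 61²+81² = 10282 > 8836 = 94² → acute
(98,111,81): 81²+98² = 16165 > 12321 = 111² → acute
(28,25,4): 4²+25² = 641 < 784 = 28² → obtuse
(728,845,429): 429²+728² = 714025 = 845² → right
(81,83,59): 59²+81² = 10042 > 6889 = 83² → acute
4 of the 6 are acute.

4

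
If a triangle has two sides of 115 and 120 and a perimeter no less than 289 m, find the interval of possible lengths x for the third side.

54 ≤ x < 235

Triangle inequality alone gives 5 < x < 235.
The perimeter condition gives x ≥ 289 − 115 − 120 = 54.
Intersecting the two: 54 ≤ x < 235.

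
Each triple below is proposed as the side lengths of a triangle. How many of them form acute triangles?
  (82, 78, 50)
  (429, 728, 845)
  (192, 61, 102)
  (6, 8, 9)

(82,78,50): 50²+78² = 8584 > 6724 = 82² → acute
(429,728,845): 429²+728² = 714025 = 845² → right
(192,61,102): 61+102 ≤ 192, not a triangle
(6,8,9): 6²+8² = 100 > 81 = 9² → acute
2 of the 4 are acute.

2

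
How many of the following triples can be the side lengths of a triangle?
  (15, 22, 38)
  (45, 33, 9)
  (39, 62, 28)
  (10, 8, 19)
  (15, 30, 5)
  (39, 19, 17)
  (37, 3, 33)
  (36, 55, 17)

1

(15,22,38): 15+22 ≤ 38 → not valid
(9,33,45): 9+33 ≤ 45 → not valid
(28,39,62): 28+39 > 62 → valid
(8,10,19): 8+10 ≤ 19 → not valid
(5,15,30): 5+15 ≤ 30 → not valid
(17,19,39): 17+19 ≤ 39 → not valid
(3,33,37): 3+33 ≤ 37 → not valid
(17,36,55): 17+36 ≤ 55 → not valid
1 of the 8 triples forms a triangle.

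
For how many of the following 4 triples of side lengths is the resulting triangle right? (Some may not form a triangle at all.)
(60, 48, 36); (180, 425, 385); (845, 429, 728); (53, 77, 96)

(60,48,36): 36²+48² = 3600 = 60² → right
(180,425,385): 180²+385² = 180625 = 425² → right
(845,429,728): 429²+728² = 714025 = 845² → right
(53,77,96): 53²+77² = 8738 < 9216 = 96² → obtuse
3 of the 4 are right.

3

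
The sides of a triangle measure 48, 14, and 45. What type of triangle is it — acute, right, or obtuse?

obtuse

Compare the square of the longest side to the sum of squares of the other two: 14² + 45² = 2221 < 2304 = 48².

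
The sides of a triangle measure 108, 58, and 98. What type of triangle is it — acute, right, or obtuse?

Compare the square of the longest side to the sum of squares of the other two: 58² + 98² = 12968 > 11664 = 108².

acute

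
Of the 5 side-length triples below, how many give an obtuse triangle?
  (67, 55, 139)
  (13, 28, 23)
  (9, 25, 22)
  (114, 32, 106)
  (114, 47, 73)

(67,55,139): 55+67 ≤ 139, not a triangle
(13,28,23): 13²+23² = 698 < 784 = 28² → obtuse
(9,25,22): 9²+22² = 565 < 625 = 25² → obtuse
(114,32,106): 32²+106² = 12260 < 12996 = 114² → obtuse
(114,47,73): 47²+73² = 7538 < 12996 = 114² → obtuse
4 of the 5 are obtuse.

4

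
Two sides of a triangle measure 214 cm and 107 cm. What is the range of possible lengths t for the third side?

107 < t < 321

By the triangle inequality, t must be less than 214 + 107 = 321 and greater than |214 − 107| = 107.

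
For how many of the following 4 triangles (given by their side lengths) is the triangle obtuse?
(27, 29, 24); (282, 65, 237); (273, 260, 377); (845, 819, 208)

(27,29,24): 24²+27² = 1305 > 841 = 29² → acute
(282,65,237): 65²+237² = 60394 < 79524 = 282² → obtuse
(273,260,377): 260²+273² = 142129 = 377² → right
(845,819,208): 208²+819² = 714025 = 845² → right
1 of the 4 is obtuse.

1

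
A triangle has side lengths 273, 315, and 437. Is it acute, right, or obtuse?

Compare the square of the longest side to the sum of squares of the other two: 273² + 315² = 173754 < 190969 = 437².

obtuse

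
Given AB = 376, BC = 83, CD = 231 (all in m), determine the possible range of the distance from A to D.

The maximum is all hops collinear in one direction: 376 + 83 + 231 = 690.
The longest hop is 376; the others sum to 314. Folding the others back against it leaves at least 376 − 314 = 62.

62 ≤ AD ≤ 690 m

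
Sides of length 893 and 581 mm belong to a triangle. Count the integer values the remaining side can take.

The third side lies in the open interval (312, 1474).
Integers from 313 to 1473 inclusive: 1473 − 313 + 1 = 1161.

1161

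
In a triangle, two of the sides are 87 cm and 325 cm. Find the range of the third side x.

By the triangle inequality, x must be less than 87 + 325 = 412 and greater than |87 − 325| = 238.

238 < x < 412 (cm)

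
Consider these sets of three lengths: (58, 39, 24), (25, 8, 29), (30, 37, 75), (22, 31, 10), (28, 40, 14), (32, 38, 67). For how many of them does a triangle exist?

(24,39,58): 24+39 > 58 → valid
(8,25,29): 8+25 > 29 → valid
(30,37,75): 30+37 ≤ 75 → not valid
(10,22,31): 10+22 > 31 → valid
(14,28,40): 14+28 > 40 → valid
(32,38,67): 32+38 > 67 → valid
5 of the 6 triples form a triangle.

5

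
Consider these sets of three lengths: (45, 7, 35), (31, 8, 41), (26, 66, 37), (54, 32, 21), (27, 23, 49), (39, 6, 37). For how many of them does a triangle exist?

2

(7,35,45): 7+35 ≤ 45 → not valid
(8,31,41): 8+31 ≤ 41 → not valid
(26,37,66): 26+37 ≤ 66 → not valid
(21,32,54): 21+32 ≤ 54 → not valid
(23,27,49): 23+27 > 49 → valid
(6,37,39): 6+37 > 39 → valid
2 of the 6 triples form a triangle.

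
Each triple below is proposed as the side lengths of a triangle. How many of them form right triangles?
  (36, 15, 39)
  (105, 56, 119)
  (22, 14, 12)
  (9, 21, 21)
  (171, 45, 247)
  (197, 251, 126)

(36,15,39): 15²+36² = 1521 = 39² → right
(105,56,119): 56²+105² = 14161 = 119² → right
(22,14,12): 12²+14² = 340 < 484 = 22² → obtuse
(9,21,21): 9²+21² = 522 > 441 = 21² → acute
(171,45,247): 45+171 ≤ 247, not a triangle
(197,251,126): 126²+197² = 54685 < 63001 = 251² → obtuse
2 of the 6 are right.

2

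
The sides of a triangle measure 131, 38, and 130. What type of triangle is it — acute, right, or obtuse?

acute

Compare the square of the longest side to the sum of squares of the other two: 38² + 130² = 18344 > 17161 = 131².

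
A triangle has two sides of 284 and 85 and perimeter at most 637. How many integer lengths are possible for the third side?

69

Triangle inequality: 199 < x < 369. Perimeter ≤ 637 gives x ≤ 637 − 284 − 85 = 268.
So 199 < x ≤ 268; integers 200 through 268: 69 values.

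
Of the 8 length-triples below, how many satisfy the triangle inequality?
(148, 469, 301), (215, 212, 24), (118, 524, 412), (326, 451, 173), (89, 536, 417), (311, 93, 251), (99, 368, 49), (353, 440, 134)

5

(148,301,469): 148+301 ≤ 469 → not valid
(24,212,215): 24+212 > 215 → valid
(118,412,524): 118+412 > 524 → valid
(173,326,451): 173+326 > 451 → valid
(89,417,536): 89+417 ≤ 536 → not valid
(93,251,311): 93+251 > 311 → valid
(49,99,368): 49+99 ≤ 368 → not valid
(134,353,440): 134+353 > 440 → valid
5 of the 8 triples form a triangle.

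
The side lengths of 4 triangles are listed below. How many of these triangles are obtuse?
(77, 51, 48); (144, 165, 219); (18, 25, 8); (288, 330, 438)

2

(77,51,48): 48²+51² = 4905 < 5929 = 77² → obtuse
(144,165,219): 144²+165² = 47961 = 219² → right
(18,25,8): 8²+18² = 388 < 625 = 25² → obtuse
(288,330,438): 288²+330² = 191844 = 438² → right
2 of the 4 are obtuse.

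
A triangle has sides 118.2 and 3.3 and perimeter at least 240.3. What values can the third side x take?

Triangle inequality alone gives 114.9 < x < 121.5.
The perimeter condition gives x ≥ 240.3 − 118.2 − 3.3 = 118.8.
Intersecting the two: 118.8 ≤ x < 121.5.

118.8 ≤ x < 121.5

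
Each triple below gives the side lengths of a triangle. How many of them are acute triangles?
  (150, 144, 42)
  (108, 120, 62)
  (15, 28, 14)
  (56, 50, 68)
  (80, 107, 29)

(150,144,42): 42²+144² = 22500 = 150² → right
(108,120,62): 62²+108² = 15508 > 14400 = 120² → acute
(15,28,14): 14²+15² = 421 < 784 = 28² → obtuse
(56,50,68): 50²+56² = 5636 > 4624 = 68² → acute
(80,107,29): 29²+80² = 7241 < 11449 = 107² → obtuse
2 of the 5 are acute.

2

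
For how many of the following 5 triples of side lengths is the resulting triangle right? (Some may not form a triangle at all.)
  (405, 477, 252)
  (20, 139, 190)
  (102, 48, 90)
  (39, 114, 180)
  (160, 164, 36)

(405,477,252): 252²+405² = 227529 = 477² → right
(20,139,190): 20+139 ≤ 190, not a triangle
(102,48,90): 48²+90² = 10404 = 102² → right
(39,114,180): 39+114 ≤ 180, not a triangle
(160,164,36): 36²+160² = 26896 = 164² → right
3 of the 5 are right.

3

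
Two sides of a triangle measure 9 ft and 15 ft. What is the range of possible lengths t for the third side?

By the triangle inequality, t must be less than 9 + 15 = 24 and greater than |9 − 15| = 6.

6 < t < 24 (ft)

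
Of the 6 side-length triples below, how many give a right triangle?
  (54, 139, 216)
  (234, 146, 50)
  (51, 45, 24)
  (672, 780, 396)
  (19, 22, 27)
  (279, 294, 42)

(54,139,216): 54+139 ≤ 216, not a triangle
(234,146,50): 50+146 ≤ 234, not a triangle
(51,45,24): 24²+45² = 2601 = 51² → right
(672,780,396): 396²+672² = 608400 = 780² → right
(19,22,27): 19²+22² = 845 > 729 = 27² → acute
(279,294,42): 42²+279² = 79605 < 86436 = 294² → obtuse
2 of the 6 are right.

2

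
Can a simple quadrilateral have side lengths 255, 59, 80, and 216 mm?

Yes

A quadrilateral exists iff every side is shorter than the sum of the others — equivalently, the longest side is less than the sum of the rest.
Longest side 255 < 355 (sum of the remaining 3), so yes.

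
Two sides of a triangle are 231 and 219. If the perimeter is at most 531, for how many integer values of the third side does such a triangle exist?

Triangle inequality: 12 < x < 450. Perimeter ≤ 531 gives x ≤ 531 − 231 − 219 = 81.
So 12 < x ≤ 81; integers 13 through 81: 69 values.

69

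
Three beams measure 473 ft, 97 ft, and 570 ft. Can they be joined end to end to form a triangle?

The two shorter sides sum to 570, exactly equal to the longest side 570.
That gives only a degenerate (flat) triangle — the inequality must be strict.

No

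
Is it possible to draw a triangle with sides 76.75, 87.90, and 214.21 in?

No

The longest side is 214.21, but the other two sum to only 164.65.
164.65 < 214.21, so the triangle inequality fails.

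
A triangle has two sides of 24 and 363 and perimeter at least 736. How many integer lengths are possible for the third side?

38

Triangle inequality: 339 < x < 387. Perimeter ≥ 736 gives x ≥ 736 − 24 − 363 = 349.
So 349 ≤ x < 387; integers 349 through 386: 38 values.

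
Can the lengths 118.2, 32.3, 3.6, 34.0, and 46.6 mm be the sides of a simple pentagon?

For a pentagon, each side must be shorter than the sum of the others.
Here the longest side is 118.2, but the remaining 4 sides sum to only 116.5.

No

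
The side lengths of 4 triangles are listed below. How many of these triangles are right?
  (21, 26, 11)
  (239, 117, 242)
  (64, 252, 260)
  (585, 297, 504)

(21,26,11): 11²+21² = 562 < 676 = 26² → obtuse
(239,117,242): 117²+239² = 70810 > 58564 = 242² → acute
(64,252,260): 64²+252² = 67600 = 260² → right
(585,297,504): 297²+504² = 342225 = 585² → right
2 of the 4 are right.

2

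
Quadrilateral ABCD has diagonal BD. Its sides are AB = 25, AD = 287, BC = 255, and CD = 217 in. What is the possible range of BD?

262 < BD < 312

From triangle ABD: |25 − 287| < BD < 25 + 287, i.e. 262 < BD < 312.
From triangle CBD: 38 < BD < 472.
Both must hold, so BD lies in the intersection.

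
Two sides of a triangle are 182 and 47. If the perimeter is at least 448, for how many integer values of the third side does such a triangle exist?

Triangle inequality: 135 < x < 229. Perimeter ≥ 448 gives x ≥ 448 − 182 − 47 = 219.
So 219 ≤ x < 229; integers 219 through 228: 10 values.

10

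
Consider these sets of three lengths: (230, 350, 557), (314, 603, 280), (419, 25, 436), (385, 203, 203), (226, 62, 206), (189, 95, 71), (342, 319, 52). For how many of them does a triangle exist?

(230,350,557): 230+350 > 557 → valid
(280,314,603): 280+314 ≤ 603 → not valid
(25,419,436): 25+419 > 436 → valid
(203,203,385): 203+203 > 385 → valid
(62,206,226): 62+206 > 226 → valid
(71,95,189): 71+95 ≤ 189 → not valid
(52,319,342): 52+319 > 342 → valid
5 of the 7 triples form a triangle.

5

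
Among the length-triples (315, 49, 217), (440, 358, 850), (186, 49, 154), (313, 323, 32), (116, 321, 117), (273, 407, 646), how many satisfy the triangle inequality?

3

(49,217,315): 49+217 ≤ 315 → not valid
(358,440,850): 358+440 ≤ 850 → not valid
(49,154,186): 49+154 > 186 → valid
(32,313,323): 32+313 > 323 → valid
(116,117,321): 116+117 ≤ 321 → not valid
(273,407,646): 273+407 > 646 → valid
3 of the 6 triples form a triangle.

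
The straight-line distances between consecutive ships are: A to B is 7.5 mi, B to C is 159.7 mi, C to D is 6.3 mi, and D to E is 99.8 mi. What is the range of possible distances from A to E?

The maximum is all hops collinear in one direction: 7.5 + 159.7 + 6.3 + 99.8 = 273.3.
The longest hop is 159.7; the others sum to 113.6. Folding the others back against it leaves at least 159.7 − 113.6 = 46.1.

46.1 ≤ AE ≤ 273.3 mi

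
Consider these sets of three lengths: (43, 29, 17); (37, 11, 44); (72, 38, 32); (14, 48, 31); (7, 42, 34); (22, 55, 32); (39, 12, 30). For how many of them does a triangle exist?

(17,29,43): 17+29 > 43 → valid
(11,37,44): 11+37 > 44 → valid
(32,38,72): 32+38 ≤ 72 → not valid
(14,31,48): 14+31 ≤ 48 → not valid
(7,34,42): 7+34 ≤ 42 → not valid
(22,32,55): 22+32 ≤ 55 → not valid
(12,30,39): 12+30 > 39 → valid
3 of the 7 triples form a triangle.

3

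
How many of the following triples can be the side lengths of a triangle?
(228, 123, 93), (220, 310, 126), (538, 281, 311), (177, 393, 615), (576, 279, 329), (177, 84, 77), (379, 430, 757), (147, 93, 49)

(93,123,228): 93+123 ≤ 228 → not valid
(126,220,310): 126+220 > 310 → valid
(281,311,538): 281+311 > 538 → valid
(177,393,615): 177+393 ≤ 615 → not valid
(279,329,576): 279+329 > 576 → valid
(77,84,177): 77+84 ≤ 177 → not valid
(379,430,757): 379+430 > 757 → valid
(49,93,147): 49+93 ≤ 147 → not valid
4 of the 8 triples form a triangle.

4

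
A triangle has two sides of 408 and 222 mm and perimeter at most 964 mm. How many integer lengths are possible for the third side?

148

Triangle inequality: 186 < x < 630. Perimeter ≤ 964 gives x ≤ 964 − 408 − 222 = 334.
So 186 < x ≤ 334; integers 187 through 334: 148 values.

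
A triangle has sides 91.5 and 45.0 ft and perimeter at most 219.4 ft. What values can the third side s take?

Triangle inequality alone gives 46.5 < s < 136.5.
The perimeter condition gives s ≤ 219.4 − 91.5 − 45.0 = 82.9.
Intersecting the two: 46.5 < s ≤ 82.9.

46.5 < s ≤ 82.9 ft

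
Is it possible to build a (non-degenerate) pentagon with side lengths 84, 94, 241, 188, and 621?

No

For a pentagon, each side must be shorter than the sum of the others.
Here the longest side is 621, but the remaining 4 sides sum to only 607.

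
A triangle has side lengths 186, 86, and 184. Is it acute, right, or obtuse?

Compare the square of the longest side to the sum of squares of the other two: 86² + 184² = 41252 > 34596 = 186².

acute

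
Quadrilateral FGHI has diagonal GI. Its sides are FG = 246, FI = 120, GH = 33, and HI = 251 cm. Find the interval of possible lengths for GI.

218 < GI < 284

From triangle FGI: |246 − 120| < GI < 246 + 120, i.e. 126 < GI < 366.
From triangle HGI: 218 < GI < 284.
Both must hold, so GI lies in the intersection.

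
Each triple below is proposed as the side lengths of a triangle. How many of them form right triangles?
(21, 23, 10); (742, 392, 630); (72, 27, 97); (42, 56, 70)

(21,23,10): 10²+21² = 541 > 529 = 23² → acute
(742,392,630): 392²+630² = 550564 = 742² → right
(72,27,97): 27²+72² = 5913 < 9409 = 97² → obtuse
(42,56,70): 42²+56² = 4900 = 70² → right
2 of the 4 are right.

2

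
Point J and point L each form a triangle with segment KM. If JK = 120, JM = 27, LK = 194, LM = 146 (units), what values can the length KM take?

93 < KM < 147

From triangle JKM: |120 − 27| < KM < 120 + 27, i.e. 93 < KM < 147.
From triangle LKM: 48 < KM < 340.
Both must hold, so KM lies in the intersection.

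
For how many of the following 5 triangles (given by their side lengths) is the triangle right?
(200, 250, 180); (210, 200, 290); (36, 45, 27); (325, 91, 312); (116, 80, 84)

4

(200,250,180): 180²+200² = 72400 > 62500 = 250² → acute
(210,200,290): 200²+210² = 84100 = 290² → right
(36,45,27): 27²+36² = 2025 = 45² → right
(325,91,312): 91²+312² = 105625 = 325² → right
(116,80,84): 80²+84² = 13456 = 116² → right
4 of the 5 are right.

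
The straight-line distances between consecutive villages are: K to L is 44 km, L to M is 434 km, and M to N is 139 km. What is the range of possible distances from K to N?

The maximum is all hops collinear in one direction: 44 + 434 + 139 = 617.
The longest hop is 434; the others sum to 183. Folding the others back against it leaves at least 434 − 183 = 251.

251 ≤ KN ≤ 617 km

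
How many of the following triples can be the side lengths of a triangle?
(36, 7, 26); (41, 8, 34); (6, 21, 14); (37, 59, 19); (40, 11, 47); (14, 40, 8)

2

(7,26,36): 7+26 ≤ 36 → not valid
(8,34,41): 8+34 > 41 → valid
(6,14,21): 6+14 ≤ 21 → not valid
(19,37,59): 19+37 ≤ 59 → not valid
(11,40,47): 11+40 > 47 → valid
(8,14,40): 8+14 ≤ 40 → not valid
2 of the 6 triples form a triangle.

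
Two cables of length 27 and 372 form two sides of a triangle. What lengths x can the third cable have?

345 < x < 399

By the triangle inequality, x must be less than 27 + 372 = 399 and greater than |27 − 372| = 345.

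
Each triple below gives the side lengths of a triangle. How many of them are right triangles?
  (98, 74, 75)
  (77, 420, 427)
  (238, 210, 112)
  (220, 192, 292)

3

(98,74,75): 74²+75² = 11101 > 9604 = 98² → acute
(77,420,427): 77²+420² = 182329 = 427² → right
(238,210,112): 112²+210² = 56644 = 238² → right
(220,192,292): 192²+220² = 85264 = 292² → right
3 of the 4 are right.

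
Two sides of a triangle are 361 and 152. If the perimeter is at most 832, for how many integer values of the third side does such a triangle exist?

110

Triangle inequality: 209 < x < 513. Perimeter ≤ 832 gives x ≤ 832 − 361 − 152 = 319.
So 209 < x ≤ 319; integers 210 through 319: 110 values.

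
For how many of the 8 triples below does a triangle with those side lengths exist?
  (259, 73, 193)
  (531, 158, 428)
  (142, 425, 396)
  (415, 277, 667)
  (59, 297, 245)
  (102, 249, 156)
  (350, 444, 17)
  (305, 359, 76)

7

(73,193,259): 73+193 > 259 → valid
(158,428,531): 158+428 > 531 → valid
(142,396,425): 142+396 > 425 → valid
(277,415,667): 277+415 > 667 → valid
(59,245,297): 59+245 > 297 → valid
(102,156,249): 102+156 > 249 → valid
(17,350,444): 17+350 ≤ 444 → not valid
(76,305,359): 76+305 > 359 → valid
7 of the 8 triples form a triangle.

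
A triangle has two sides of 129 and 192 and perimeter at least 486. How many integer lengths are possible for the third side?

156

Triangle inequality: 63 < x < 321. Perimeter ≥ 486 gives x ≥ 486 − 129 − 192 = 165.
So 165 ≤ x < 321; integers 165 through 320: 156 values.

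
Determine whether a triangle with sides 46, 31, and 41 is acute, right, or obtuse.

Compare the square of the longest side to the sum of squares of the other two: 31² + 41² = 2642 > 2116 = 46².

acute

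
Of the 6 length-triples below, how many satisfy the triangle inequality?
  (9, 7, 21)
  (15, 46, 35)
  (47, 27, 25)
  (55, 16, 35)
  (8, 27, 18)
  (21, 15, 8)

3

(7,9,21): 7+9 ≤ 21 → not valid
(15,35,46): 15+35 > 46 → valid
(25,27,47): 25+27 > 47 → valid
(16,35,55): 16+35 ≤ 55 → not valid
(8,18,27): 8+18 ≤ 27 → not valid
(8,15,21): 8+15 > 21 → valid
3 of the 6 triples form a triangle.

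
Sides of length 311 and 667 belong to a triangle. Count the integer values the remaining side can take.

The third side lies in the open interval (356, 978).
Integers from 357 to 977 inclusive: 977 − 357 + 1 = 621.

621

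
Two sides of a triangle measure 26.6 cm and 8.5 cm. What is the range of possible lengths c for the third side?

By the triangle inequality, c must be less than 26.6 + 8.5 = 35.1 and greater than |26.6 − 8.5| = 18.1.

18.1 < c < 35.1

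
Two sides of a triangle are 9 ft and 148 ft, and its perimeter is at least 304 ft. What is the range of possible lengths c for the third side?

Triangle inequality alone gives 139 < c < 157.
The perimeter condition gives c ≥ 304 − 9 − 148 = 147.
Intersecting the two: 147 ≤ c < 157.

147 ≤ c < 157 ft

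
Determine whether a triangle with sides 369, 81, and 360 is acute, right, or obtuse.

right

Compare the square of the longest side to the sum of squares of the other two: 81² + 360² = 136161 = 369².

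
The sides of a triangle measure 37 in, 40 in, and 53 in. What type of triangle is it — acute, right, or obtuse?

Compare the square of the longest side to the sum of squares of the other two: 37² + 40² = 2969 > 2809 = 53².

acute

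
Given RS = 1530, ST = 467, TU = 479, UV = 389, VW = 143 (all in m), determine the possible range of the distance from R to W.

The maximum is all hops collinear in one direction: 1530 + 467 + 479 + 389 + 143 = 3008.
The longest hop is 1530; the others sum to 1478. Folding the others back against it leaves at least 1530 − 1478 = 52.

52 ≤ RW ≤ 3008 m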